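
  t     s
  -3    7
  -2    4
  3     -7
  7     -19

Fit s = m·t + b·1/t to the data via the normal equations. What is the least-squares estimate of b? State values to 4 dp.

Compute the Gram sums: Σt·t = 71, Σt·1/t = 4, Σ1/t·1/t = 869/1764.
And Σt·s = -183, Σ1/t·s = -197/21.
Eliminating b: (869/1764)·(row 1) − 4·(row 2) gives (33475/1764)·m = (869/1764)·(-183) − 4·(-197/21) = -10315/196, so m = -18567/6695.
Then b = ((-197/21) − 4·(-18567/6695))/(869/1764) = 23268/6695.

b = 3.4754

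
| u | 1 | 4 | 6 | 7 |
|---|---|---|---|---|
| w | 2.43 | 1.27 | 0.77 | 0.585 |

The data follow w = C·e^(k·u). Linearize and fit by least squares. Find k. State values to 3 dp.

k = -0.236

With ln wᵢ as the transformed response and uᵢ as the regressor:
AᵀA = [[102.0000, 18.0000]; [18.0000, 4]], rhs = [-3.4772, 0.3294]ᵀ  (here Σu = 18.0000, Σ(u)² = 102.0000, Σln w = 0.3294, Σu·ln w = -3.4772).
Solving (det = 84.0000): k = -0.23617, ln C = 1.14511.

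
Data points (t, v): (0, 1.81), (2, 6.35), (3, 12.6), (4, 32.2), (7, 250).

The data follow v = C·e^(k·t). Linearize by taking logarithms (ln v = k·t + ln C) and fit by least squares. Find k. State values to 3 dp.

Taking logs, ln v = k·t + ln C, so regress ln v on t.
AᵀA = [[78.0000, 16.0000]; [16.0000, 5]], rhs = [63.8361, 13.9689]ᵀ  (here Σt = 16.0000, Σ(t)² = 78.0000, Σln v = 13.9689, Σt·ln v = 63.8361).
Solving (det = 134.0000): k = 0.71401, ln C = 0.50893.

k = 0.714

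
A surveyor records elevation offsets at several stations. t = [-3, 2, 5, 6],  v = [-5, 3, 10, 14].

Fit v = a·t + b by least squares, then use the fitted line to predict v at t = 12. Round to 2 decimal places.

With design matrix A, AᵀA = [[74, 10]; [10, 4]] and Aᵀv = [155, 22]ᵀ.
Determinant 74·4 − 10² = 196.
a = (155·4 − 10·22)/196 = 100/49; b = (74·22 − 10·155)/196 = 39/98.
At t = 12: v̂ = (100/49)·(12) + (39/98)·(1) = 2439/98.

v̂ = 24.89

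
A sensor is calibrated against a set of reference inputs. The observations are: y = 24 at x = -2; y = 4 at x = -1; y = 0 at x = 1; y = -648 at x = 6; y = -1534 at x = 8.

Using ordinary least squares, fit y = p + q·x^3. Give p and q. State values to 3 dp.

Normal-equation sums: Σ1 = 5, Σx^3 = 720, Σx^3·x^3 = 308866.
For Mᵀy: Σy = -2154, Σx^3·y = -925572.
Normal equations: [[5, 720]; [720, 308866]]·[p, q]ᵀ = [-2154, -925572]ᵀ.
Eliminating q: 308866·(row 1) − 720·(row 2) gives 1025930·p = 308866·(-2154) − 720·(-925572) = 1114476, so p = 557238/512965.
Then q = ((-925572) − 720·(557238/512965))/308866 = -307698/102593.

p = 1.086, q = -2.999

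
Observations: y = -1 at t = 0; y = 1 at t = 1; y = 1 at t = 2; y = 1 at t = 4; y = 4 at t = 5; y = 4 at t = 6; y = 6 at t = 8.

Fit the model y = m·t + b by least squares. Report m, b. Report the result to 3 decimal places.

The normal system XᵀX·[m, b]ᵀ = Xᵀy is [[146, 26]; [26, 7]]·[m, b]ᵀ = [99, 16]ᵀ.
Eliminating b: 7·(row 1) − 26·(row 2) gives 346·m = 7·99 − 26·16 = 277, so m = 277/346.
Then b = (16 − 26·(277/346))/7 = -119/173.

m = 0.801, b = -0.688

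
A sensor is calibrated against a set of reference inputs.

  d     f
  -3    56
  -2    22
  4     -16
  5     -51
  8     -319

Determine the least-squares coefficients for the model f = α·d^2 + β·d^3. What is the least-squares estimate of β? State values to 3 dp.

β = -1.008

Entries of MᵀM: Σd^2·d^2 = 5074, Σd^2·d^3 = 36642, Σd^3·d^3 = 282658.
For Mᵀf: Σd^2·f = -21355, Σd^3·f = -172415.
So MᵀM·[α, β]ᵀ = Mᵀf: [[5074, 36642]; [36642, 282658]]·[α, β]ᵀ = [-21355, -172415]ᵀ.
Δ = 5074·282658 − 36642² = 91570528.
α = ((-21355)·282658 − 36642·(-172415))/91570528 = 1134955/369236; β = (5074·(-172415) − 36642·(-21355))/91570528 = -11542975/11446316.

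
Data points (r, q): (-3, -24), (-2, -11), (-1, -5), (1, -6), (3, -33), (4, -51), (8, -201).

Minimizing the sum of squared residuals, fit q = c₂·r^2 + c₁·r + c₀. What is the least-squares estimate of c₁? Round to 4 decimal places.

Forming XᵀX = [[4532, 568, 104]; [568, 104, 10]; [104, 10, 7]] and Xᵀq = [-14248, -1818, -331]ᵀ gives XᵀX·[c₂, c₁, c₀]ᵀ = Xᵀq.
Row-reducing yields c₂ = -119380/40269, c₁ = -45658/40269, c₀ = -21759/13423.

c₁ = -1.1338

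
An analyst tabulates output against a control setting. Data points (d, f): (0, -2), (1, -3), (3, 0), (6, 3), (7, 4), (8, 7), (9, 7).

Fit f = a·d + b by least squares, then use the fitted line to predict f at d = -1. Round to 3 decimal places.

f̂ = -4.309

Normal-equation sums: Σd·d = 240, Σd = 34, Σ1 = 7.
For Mᵀf: Σd·f = 162, Σf = 16.
MᵀM·[a, b]ᵀ = Mᵀf becomes [[240, 34]; [34, 7]]·[a, b]ᵀ = [162, 16]ᵀ.
Determinant 240·7 − 34² = 524.
a = (162·7 − 34·16)/524 = 295/262; b = (240·16 − 34·162)/524 = -417/131.
At d = -1: f̂ = (295/262)·(-1) + (-417/131)·(1) = -1129/262.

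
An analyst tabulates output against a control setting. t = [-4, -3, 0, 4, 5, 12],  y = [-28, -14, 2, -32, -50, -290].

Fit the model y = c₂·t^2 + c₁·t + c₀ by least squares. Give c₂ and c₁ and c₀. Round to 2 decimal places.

c₂ = -1.99, c₁ = -0.51, c₀ = 2.02

Sums needed: Σt^2·t^2 = 21954, Σt^2·t = 1826, Σt^2 = 210, Σt·t = 210, Σt = 14, Σ1 = 6.
For Mᵀy: Σt^2·y = -44096, Σt·y = -3704, Σy = -412.
Solving the 3×3 system (Gaussian elimination) gives c₂ = -299689/150915, c₁ = -25423/50305, c₀ = 304246/150915.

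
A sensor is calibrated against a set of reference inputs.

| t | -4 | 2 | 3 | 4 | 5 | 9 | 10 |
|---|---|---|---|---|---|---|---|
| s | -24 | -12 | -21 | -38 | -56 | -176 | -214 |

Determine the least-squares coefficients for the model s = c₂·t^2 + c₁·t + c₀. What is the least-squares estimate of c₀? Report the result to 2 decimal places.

Forming MᵀM = [[17795, 1889, 251]; [1889, 251, 29]; [251, 29, 7]] and Mᵀs = [-38285, -4147, -541]ᵀ gives MᵀM·[c₂, c₁, c₀]ᵀ = Mᵀs.
Row-reducing yields c₂ = -373267/188049, c₁ = -316457/188049, c₀ = 53941/62683.

c₀ = 0.86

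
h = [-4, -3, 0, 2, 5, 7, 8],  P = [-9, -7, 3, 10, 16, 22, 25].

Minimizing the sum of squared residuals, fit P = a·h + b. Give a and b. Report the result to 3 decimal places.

The normal equations are: 167·a + 15·b = 511;  15·a + 7·b = 60.
Eliminating b: 7·(row 1) − 15·(row 2) gives 944·a = 7·511 − 15·60 = 2677, so a = 2677/944.
Then b = (60 − 15·(2677/944))/7 = 2355/944.

a = 2.836, b = 2.495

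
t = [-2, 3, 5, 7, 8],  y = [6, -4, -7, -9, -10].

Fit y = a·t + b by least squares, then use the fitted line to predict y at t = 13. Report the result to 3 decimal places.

ŷ = -18.981

From the data, Σt·t = 151, Σt = 21, Σ1 = 5.
Right-hand side: Σt·y = -202, Σy = -24.
Normal equations: [[151, 21]; [21, 5]]·[a, b]ᵀ = [-202, -24]ᵀ.
Determinant 151·5 − 21² = 314.
a = ((-202)·5 − 21·(-24))/314 = -253/157; b = (151·(-24) − 21·(-202))/314 = 309/157.
At t = 13: ŷ = (-253/157)·(13) + (309/157)·(1) = -2980/157.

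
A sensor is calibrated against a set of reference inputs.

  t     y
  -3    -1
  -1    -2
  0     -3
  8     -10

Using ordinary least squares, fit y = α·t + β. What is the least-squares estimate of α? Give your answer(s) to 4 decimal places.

Setting ∂/∂α … = 0 gives: 74·α + 4·β = -75;  4·α + 4·β = -16.
(Σt·t = 74, Σt = 4, Σ1 = 4, Σt·y = -75, Σy = -16.)
det = 74·4 − 4² = 280.
α = ((-75)·4 − 4·(-16))/280 = -59/70; β = (74·(-16) − 4·(-75))/280 = -221/70.

α = -0.8429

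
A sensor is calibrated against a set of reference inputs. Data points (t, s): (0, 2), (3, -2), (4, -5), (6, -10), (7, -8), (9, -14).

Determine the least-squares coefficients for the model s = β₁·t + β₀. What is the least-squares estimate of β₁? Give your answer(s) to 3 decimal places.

β₁ = -1.754

Setting ∂/∂β₁ … = 0 gives: 191·β₁ + 29·β₀ = -268;  29·β₁ + 6·β₀ = -37.
(Σt·t = 191, Σt = 29, Σ1 = 6, Σt·s = -268, Σs = -37.)
Δ = 191·6 − 29² = 305.
β₁ = ((-268)·6 − 29·(-37))/305 = -107/61; β₀ = (191·(-37) − 29·(-268))/305 = 141/61.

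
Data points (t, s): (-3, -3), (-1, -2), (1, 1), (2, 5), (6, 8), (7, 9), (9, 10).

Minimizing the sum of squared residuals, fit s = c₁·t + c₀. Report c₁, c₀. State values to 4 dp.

The normal system XᵀX·[c₁, c₀]ᵀ = Xᵀs is [[181, 21]; [21, 7]]·[c₁, c₀]ᵀ = [223, 28]ᵀ.
Δ = 181·7 − 21² = 826.
c₁ = (223·7 − 21·28)/826 = 139/118; c₀ = (181·28 − 21·223)/826 = 55/118.

c₁ = 1.1780, c₀ = 0.4661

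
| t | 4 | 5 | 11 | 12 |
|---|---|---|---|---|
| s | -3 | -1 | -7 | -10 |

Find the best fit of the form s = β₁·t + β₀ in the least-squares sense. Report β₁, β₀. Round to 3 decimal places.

β₁ = -0.920, β₀ = 2.110

Sums needed: Σt·t = 306, Σt = 32, Σ1 = 4.
For Xᵀs: Σt·s = -214, Σs = -21.
Normal equations: [[306, 32]; [32, 4]]·[β₁, β₀]ᵀ = [-214, -21]ᵀ.
det = 306·4 − 32² = 200.
β₁ = ((-214)·4 − 32·(-21))/200 = -23/25; β₀ = (306·(-21) − 32·(-214))/200 = 211/100.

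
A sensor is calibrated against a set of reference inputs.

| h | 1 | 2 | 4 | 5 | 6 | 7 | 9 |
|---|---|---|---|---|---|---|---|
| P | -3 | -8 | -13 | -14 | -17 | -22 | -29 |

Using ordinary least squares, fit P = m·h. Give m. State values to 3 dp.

m = -3.104

Entries of MᵀM: Σh·h = 212.
For MᵀP: Σh·P = -658.
Normal equations: [[212]]·[m]ᵀ = [-658]ᵀ.
Hence m = -658 / 212 ≈ -3.10377.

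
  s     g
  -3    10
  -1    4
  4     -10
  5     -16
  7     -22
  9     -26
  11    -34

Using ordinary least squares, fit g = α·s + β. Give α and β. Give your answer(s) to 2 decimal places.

α = -3.12, β = 0.85

Setting ∂/∂α … = 0 gives: 302·α + 32·β = -916;  32·α + 7·β = -94.
det = 302·7 − 32² = 1090.
α = ((-916)·7 − 32·(-94))/1090 = -1702/545; β = (302·(-94) − 32·(-916))/1090 = 462/545.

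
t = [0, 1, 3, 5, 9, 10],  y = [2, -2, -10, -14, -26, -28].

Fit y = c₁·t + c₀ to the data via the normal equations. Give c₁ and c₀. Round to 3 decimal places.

Forming MᵀM = [[216, 28]; [28, 6]] and Mᵀy = [-616, -78]ᵀ gives MᵀM·[c₁, c₀]ᵀ = Mᵀy.
Determinant 216·6 − 28² = 512.
c₁ = ((-616)·6 − 28·(-78))/512 = -189/64; c₀ = (216·(-78) − 28·(-616))/512 = 25/32.

c₁ = -2.953, c₀ = 0.781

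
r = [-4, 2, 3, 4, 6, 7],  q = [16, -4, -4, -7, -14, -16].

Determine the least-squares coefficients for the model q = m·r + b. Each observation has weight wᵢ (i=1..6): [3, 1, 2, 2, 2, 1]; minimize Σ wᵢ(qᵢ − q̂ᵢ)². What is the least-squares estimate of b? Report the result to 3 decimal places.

Setting ∂/∂m … = 0 gives: 223·m + 23·b = -560;  23·m + 11·b = -22.
(Σwᵢ·r·r = 223, Σwᵢ·r = 23, Σwᵢ·1 = 11, Σwᵢ·r·q = -560, Σwᵢ·q = -22.)
Δ = 223·11 − 23² = 1924.
m = ((-560)·11 − 23·(-22))/1924 = -2827/962; b = (223·(-22) − 23·(-560))/1924 = 3987/962.

b = 4.144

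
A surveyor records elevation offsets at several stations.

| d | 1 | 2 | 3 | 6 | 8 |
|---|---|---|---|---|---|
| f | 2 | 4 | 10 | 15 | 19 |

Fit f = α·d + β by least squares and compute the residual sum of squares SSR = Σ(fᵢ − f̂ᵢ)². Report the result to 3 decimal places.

SSR = 8.235

With design matrix X, XᵀX = [[114, 20]; [20, 5]] and Xᵀf = [282, 50]ᵀ.
Determinant 114·5 − 20² = 170.
α = (282·5 − 20·50)/170 = 41/17; β = (114·50 − 20·282)/170 = 6/17.
Residuals: -13/17, -20/17, 41/17, 3/17, -11/17; SSR = 140/17.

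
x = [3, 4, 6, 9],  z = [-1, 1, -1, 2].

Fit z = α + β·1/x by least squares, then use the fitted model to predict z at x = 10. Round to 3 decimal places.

ẑ = 1.238

With design matrix A, AᵀA = [[4, 31/36]; [31/36, 277/1296]] and Aᵀz = [1, -1/36]ᵀ.
Eliminating β: (277/1296)·(row 1) − (31/36)·(row 2) gives (49/432)·α = (277/1296)·1 − (31/36)·(-1/36) = 77/324, so α = 44/21.
Then β = ((-1/36) − (31/36)·(44/21))/(277/1296) = -60/7.
At x = 10: ẑ = (44/21)·(1) + (-60/7)·(1/10) = 26/21.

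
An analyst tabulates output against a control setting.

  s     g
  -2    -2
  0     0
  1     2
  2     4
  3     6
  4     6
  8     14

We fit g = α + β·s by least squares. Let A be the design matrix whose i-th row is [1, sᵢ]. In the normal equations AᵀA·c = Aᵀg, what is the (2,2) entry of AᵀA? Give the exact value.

98

Row 2 ↔ basis s, column 2 ↔ basis s, so (AᵀA)_{2,2} = Σᵢ (s)·(s) = (-2)·(-2) + (0)·(0) + (1)·(1) + (2)·(2) + (3)·(3) + (4)·(4) + (8)·(8) = 98.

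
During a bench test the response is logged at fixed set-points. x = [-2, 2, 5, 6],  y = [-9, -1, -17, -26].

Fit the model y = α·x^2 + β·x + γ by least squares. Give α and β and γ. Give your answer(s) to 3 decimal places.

α = -1.029, β = 1.972, γ = -0.919

Entries of AᵀA: Σx^2·x^2 = 1953, Σx^2·x = 341, Σx^2 = 69, Σx·x = 69, Σx = 11, Σ1 = 4.
Moment sums: Σx^2·y = -1401, Σx·y = -225, Σy = -53.
So AᵀA·[α, β, γ]ᵀ = Aᵀy: [[1953, 341, 69]; [341, 69, 11]; [69, 11, 4]]·[α, β, γ]ᵀ = [-1401, -225, -53]ᵀ.
Row-reducing yields α = -1375/1336, β = 13173/6680, γ = -3071/3340.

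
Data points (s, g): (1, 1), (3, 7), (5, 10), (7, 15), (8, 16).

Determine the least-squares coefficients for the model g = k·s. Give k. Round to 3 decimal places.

k = 2.061

Normal-equation sums: Σs·s = 148.
And Σs·g = 305.
XᵀX·[k]ᵀ = Xᵀg becomes [[148]]·[k]ᵀ = [305]ᵀ.
Hence k = 305 / 148 ≈ 2.06081.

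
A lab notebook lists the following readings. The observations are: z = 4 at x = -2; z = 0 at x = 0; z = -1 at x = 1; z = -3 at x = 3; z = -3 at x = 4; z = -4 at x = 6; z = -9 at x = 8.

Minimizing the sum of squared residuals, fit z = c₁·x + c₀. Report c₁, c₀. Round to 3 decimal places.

The normal equations are: 130·c₁ + 20·c₀ = -126;  20·c₁ + 7·c₀ = -16.
(Σx·x = 130, Σx = 20, Σ1 = 7, Σx·z = -126, Σz = -16.)
Determinant 130·7 − 20² = 510.
c₁ = ((-126)·7 − 20·(-16))/510 = -281/255; c₀ = (130·(-16) − 20·(-126))/510 = 44/51.

c₁ = -1.102, c₀ = 0.863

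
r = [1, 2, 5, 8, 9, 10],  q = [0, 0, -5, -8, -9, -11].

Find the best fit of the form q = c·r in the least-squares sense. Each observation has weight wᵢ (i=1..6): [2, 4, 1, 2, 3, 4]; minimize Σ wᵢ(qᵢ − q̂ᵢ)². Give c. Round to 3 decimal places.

c = -1.027

Normal-equation sums: Σwᵢ·r·r = 814.
Right-hand side: Σwᵢ·r·q = -836.
Hence c = -836 / 814 ≈ -1.02703.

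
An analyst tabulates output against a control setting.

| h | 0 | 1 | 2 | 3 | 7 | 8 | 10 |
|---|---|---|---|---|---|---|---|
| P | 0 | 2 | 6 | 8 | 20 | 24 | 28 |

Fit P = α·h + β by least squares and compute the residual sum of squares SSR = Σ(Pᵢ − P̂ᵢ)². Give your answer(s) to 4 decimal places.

Normal-equation sums: Σh·h = 227, Σh = 31, Σ1 = 7.
And Σh·P = 650, ΣP = 88.
Normal equations: [[227, 31]; [31, 7]]·[α, β]ᵀ = [650, 88]ᵀ.
Δ = 227·7 − 31² = 628.
α = (650·7 − 31·88)/628 = 911/314; β = (227·88 − 31·650)/628 = -87/314.
Residuals: 87/314, -98/157, 149/314, -67/157, -5/157, 335/314, -231/314; SSR = 401/157.

SSR = 2.5541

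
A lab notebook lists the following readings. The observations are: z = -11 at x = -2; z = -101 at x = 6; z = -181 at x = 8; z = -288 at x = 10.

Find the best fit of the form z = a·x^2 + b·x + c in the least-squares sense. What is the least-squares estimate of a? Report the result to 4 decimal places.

a = -2.9703

Normal-equation sums: Σx^2·x^2 = 15408, Σx^2·x = 1720, Σx^2 = 204, Σx·x = 204, Σx = 22, Σ1 = 4.
Moment sums: Σx^2·z = -44064, Σx·z = -4912, Σz = -581.
Solving the 3×3 system (Gaussian elimination) gives a = -10717/3608, b = 1299/1804, c = 1027/451.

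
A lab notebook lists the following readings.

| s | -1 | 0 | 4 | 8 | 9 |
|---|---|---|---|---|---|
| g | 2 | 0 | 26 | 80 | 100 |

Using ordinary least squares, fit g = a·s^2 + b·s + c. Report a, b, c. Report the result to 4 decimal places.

a = 1.0038, b = 1.8474, c = 1.6863

AᵀA·[a, b, c]ᵀ = Aᵀg reads: 10914·a + 1304·b + 162·c = 13638;  1304·a + 162·b + 20·c = 1642;  162·a + 20·b + 5·c = 208.
(Σs^2·s^2 = 10914, Σs^2·s = 1304, Σs^2 = 162, Σs·s = 162, Σs = 20, Σ1 = 5, Σs^2·g = 13638, Σs·g = 1642, Σg = 208.)
Inverting the 3×3 Gram matrix, [a, b, c]ᵀ = [1047/1043, 78999/42763, 72110/42763]ᵀ.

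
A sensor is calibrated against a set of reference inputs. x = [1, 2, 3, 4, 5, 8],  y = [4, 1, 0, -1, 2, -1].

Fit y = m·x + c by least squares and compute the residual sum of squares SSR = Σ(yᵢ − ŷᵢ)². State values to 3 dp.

From the data, Σx·x = 119, Σx = 23, Σ1 = 6.
And Σx·y = 4, Σy = 5.
Normal equations: [[119, 23]; [23, 6]]·[m, c]ᵀ = [4, 5]ᵀ.
Determinant 119·6 − 23² = 185.
m = (4·6 − 23·5)/185 = -91/185; c = (119·5 − 23·4)/185 = 503/185.
Residuals: 328/185, -136/185, -46/37, -324/185, 322/185, 8/37; SSR = 2104/185.

SSR = 11.373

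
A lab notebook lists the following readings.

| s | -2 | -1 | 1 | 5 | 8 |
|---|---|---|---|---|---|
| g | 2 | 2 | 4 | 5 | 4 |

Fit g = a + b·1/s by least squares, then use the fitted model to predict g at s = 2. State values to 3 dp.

Setting ∂/∂a … = 0 gives: 5·a + (-7/40)·b = 17;  (-7/40)·a + (3689/1600)·b = 5/2.
det = 5·(3689/1600) − (-7/40)² = 4599/400.
a = (17·(3689/1600) − (-7/40)·(5/2))/(4599/400) = 9059/2628; b = (5·(5/2) − (-7/40)·17)/(4599/400) = 6190/4599.
At s = 2: ĝ = (9059/2628)·(1) + (6190/4599)·(1/2) = 75793/18396.

ĝ = 4.120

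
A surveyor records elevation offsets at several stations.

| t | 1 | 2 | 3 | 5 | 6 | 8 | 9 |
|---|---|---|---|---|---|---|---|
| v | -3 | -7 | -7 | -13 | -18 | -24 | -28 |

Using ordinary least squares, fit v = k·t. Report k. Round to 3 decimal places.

Sums needed: Σt·t = 220.
Right-hand side: Σt·v = -655.
AᵀA·[k]ᵀ = Aᵀv becomes [[220]]·[k]ᵀ = [-655]ᵀ.
k = (-655)/220 = -2.97727.

k = -2.977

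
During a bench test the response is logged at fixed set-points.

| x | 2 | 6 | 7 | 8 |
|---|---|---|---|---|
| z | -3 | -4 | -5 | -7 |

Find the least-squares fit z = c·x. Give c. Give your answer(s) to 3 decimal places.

c = -0.791

With design matrix M, MᵀM = [[153]] and Mᵀz = [-121]ᵀ.
c = (-121)/153 = -0.79085.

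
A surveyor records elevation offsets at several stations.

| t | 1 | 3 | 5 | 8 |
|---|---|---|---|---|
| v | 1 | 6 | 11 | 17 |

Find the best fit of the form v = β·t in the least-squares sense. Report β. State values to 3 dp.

β = 2.121

Sums needed: Σt·t = 99.
For Aᵀv: Σt·v = 210.
AᵀA·[β]ᵀ = Aᵀv becomes [[99]]·[β]ᵀ = [210]ᵀ.
Hence β = 210 / 99 ≈ 2.12121.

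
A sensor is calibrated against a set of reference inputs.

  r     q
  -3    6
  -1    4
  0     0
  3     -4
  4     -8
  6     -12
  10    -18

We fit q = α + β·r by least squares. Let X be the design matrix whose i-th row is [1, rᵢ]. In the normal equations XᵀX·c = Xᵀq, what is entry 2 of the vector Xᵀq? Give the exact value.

Entry 2 ↔ basis r, so (Xᵀq)_{2} = Σᵢ (r)·qᵢ = (-3)·(6) + (-1)·(4) + (0)·(0) + (3)·(-4) + (4)·(-8) + (6)·(-12) + (10)·(-18) = -318.

-318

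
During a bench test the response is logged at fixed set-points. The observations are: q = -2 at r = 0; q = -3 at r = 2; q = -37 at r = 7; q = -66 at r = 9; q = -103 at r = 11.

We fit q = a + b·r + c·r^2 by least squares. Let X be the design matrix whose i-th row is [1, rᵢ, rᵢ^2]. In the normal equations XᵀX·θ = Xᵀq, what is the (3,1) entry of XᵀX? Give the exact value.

Row 3 ↔ basis r^2, column 1 ↔ basis 1, so (XᵀX)_{3,1} = Σᵢ r^2 = (0)·(1) + (4)·(1) + (49)·(1) + (81)·(1) + (121)·(1) = 255.

255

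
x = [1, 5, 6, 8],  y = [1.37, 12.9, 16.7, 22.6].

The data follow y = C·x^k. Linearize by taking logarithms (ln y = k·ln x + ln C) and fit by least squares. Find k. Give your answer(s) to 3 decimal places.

k = 1.368

Taking logs, ln y = k·ln x + ln C, so regress ln y on ln x.
Σln x = 5.4806, Σ(ln x)² = 10.1248, Σln y = 8.8054, Σln x·ln y = 15.6438.
Equations: 10.1248·k + 5.4806·ln C = 15.6438;  5.4806·k + 4·ln C = 8.8054.
Solving (det = 10.4617): k = 1.36843, ln C = 0.32638.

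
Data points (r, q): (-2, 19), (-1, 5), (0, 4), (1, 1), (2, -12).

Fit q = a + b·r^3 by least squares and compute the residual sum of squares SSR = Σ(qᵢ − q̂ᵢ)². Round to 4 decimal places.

Forming AᵀA = [[5, 0]; [0, 130]] and Aᵀq = [17, -252]ᵀ gives AᵀA·[a, b]ᵀ = Aᵀq.
Eliminating b: 130·(row 1) − 0·(row 2) gives 650·a = 130·17 − 0·(-252) = 2210, so a = 17/5.
Then b = ((-252) − 0·(17/5))/130 = -126/65.
Residuals: 6/65, -22/65, 3/5, -6/13, 7/65; SSR = 46/65.

SSR = 0.7077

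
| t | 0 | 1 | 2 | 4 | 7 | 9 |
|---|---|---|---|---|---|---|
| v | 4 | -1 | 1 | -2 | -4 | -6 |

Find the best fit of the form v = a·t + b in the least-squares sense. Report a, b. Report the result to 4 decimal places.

a = -0.9284, b = 2.2255

Entries of MᵀM: Σt·t = 151, Σt = 23, Σ1 = 6.
Right-hand side: Σt·v = -89, Σv = -8.
So MᵀM·[a, b]ᵀ = Mᵀv: [[151, 23]; [23, 6]]·[a, b]ᵀ = [-89, -8]ᵀ.
Δ = 151·6 − 23² = 377.
a = ((-89)·6 − 23·(-8))/377 = -350/377; b = (151·(-8) − 23·(-89))/377 = 839/377.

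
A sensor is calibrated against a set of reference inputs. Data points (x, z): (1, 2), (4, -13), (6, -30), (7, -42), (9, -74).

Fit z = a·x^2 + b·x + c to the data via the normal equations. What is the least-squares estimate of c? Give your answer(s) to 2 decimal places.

The normal equations are: 10515·a + 1353·b + 183·c = -9338;  1353·a + 183·b + 27·c = -1190;  183·a + 27·b + 5·c = -157.
(Σx^2·x^2 = 10515, Σx^2·x = 1353, Σx^2 = 183, Σx·x = 183, Σx = 27, Σ1 = 5, Σx^2·z = -9338, Σx·z = -1190, Σz = -157.)
Inverting the 3×3 Gram matrix, [a, b, c]ᵀ = [-813/826, 1123/2478, 899/413]ᵀ.

c = 2.18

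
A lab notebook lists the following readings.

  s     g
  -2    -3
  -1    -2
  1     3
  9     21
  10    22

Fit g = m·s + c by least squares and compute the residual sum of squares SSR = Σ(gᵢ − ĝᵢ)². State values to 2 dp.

SSR = 1.39

From the data, Σs·s = 187, Σs = 17, Σ1 = 5.
Right-hand side: Σs·g = 420, Σg = 41.
MᵀM·[m, c]ᵀ = Mᵀg becomes [[187, 17]; [17, 5]]·[m, c]ᵀ = [420, 41]ᵀ.
Δ = 187·5 − 17² = 646.
m = (420·5 − 17·41)/646 = 1403/646; c = (187·41 − 17·420)/646 = 31/38.
Residuals: 341/646, -208/323, 4/323, 206/323, -345/646; SSR = 895/646.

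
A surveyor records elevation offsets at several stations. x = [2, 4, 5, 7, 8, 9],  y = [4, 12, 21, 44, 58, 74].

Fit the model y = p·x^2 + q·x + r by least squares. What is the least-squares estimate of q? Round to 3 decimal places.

Forming MᵀM = [[13955, 1781, 239]; [1781, 239, 35]; [239, 35, 6]] and Mᵀy = [12595, 1599, 213]ᵀ gives MᵀM·[p, q, r]ᵀ = Mᵀy.
Row-reducing yields p = 1439/1320, q = -2471/1320, r = 659/220.

q = -1.872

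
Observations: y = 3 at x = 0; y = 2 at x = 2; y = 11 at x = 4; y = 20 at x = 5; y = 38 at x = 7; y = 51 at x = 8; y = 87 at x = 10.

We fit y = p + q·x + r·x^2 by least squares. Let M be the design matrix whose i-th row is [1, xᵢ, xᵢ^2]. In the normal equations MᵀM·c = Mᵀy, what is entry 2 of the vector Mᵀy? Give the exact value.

1692

Entry 2 ↔ basis x, so (Mᵀy)_{2} = Σᵢ (x)·yᵢ = (0)·(3) + (2)·(2) + (4)·(11) + (5)·(20) + (7)·(38) + (8)·(51) + (10)·(87) = 1692.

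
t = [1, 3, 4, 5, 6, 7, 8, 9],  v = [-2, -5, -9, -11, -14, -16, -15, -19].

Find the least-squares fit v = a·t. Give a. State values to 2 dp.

a = -2.12

With design matrix X, XᵀX = [[281]] and Xᵀv = [-595]ᵀ.
a = (-595)/281 = -2.11744.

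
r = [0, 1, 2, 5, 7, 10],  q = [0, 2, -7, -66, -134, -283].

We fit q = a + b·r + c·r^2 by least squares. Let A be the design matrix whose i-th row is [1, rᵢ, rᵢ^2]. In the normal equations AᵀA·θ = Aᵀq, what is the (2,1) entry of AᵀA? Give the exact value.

Row 2 ↔ basis r, column 1 ↔ basis 1, so (AᵀA)_{2,1} = Σᵢ r = (0)·(1) + (1)·(1) + (2)·(1) + (5)·(1) + (7)·(1) + (10)·(1) = 25.

25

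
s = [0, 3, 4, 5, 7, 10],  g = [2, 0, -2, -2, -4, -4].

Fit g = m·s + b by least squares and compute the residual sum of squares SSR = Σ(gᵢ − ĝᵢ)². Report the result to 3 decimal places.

With design matrix X, XᵀX = [[199, 29]; [29, 6]] and Xᵀg = [-86, -10]ᵀ.
Determinant 199·6 − 29² = 353.
m = ((-86)·6 − 29·(-10))/353 = -226/353; b = (199·(-10) − 29·(-86))/353 = 504/353.
Residuals: 202/353, 174/353, -306/353, -80/353, -334/353, 344/353; SSR = 1136/353.

SSR = 3.218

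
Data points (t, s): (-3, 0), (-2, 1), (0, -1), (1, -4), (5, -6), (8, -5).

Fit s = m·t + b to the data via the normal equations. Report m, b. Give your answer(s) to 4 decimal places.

m = -0.5978, b = -1.6034

With design matrix M, MᵀM = [[103, 9]; [9, 6]] and Mᵀs = [-76, -15]ᵀ.
Eliminating b: 6·(row 1) − 9·(row 2) gives 537·m = 6·(-76) − 9·(-15) = -321, so m = -107/179.
Then b = ((-15) − 9·(-107/179))/6 = -287/179.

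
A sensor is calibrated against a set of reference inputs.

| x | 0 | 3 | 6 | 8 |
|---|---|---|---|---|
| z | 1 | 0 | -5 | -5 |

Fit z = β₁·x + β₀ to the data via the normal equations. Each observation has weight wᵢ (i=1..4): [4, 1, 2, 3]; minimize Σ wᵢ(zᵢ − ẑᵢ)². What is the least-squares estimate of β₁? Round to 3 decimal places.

Entries of AᵀWA: Σwᵢ·x·x = 273, Σwᵢ·x = 39, Σwᵢ·1 = 10.
Moment sums: Σwᵢ·x·z = -180, Σwᵢ·z = -21.
So AᵀWA·[β₁, β₀]ᵀ = AᵀWz: [[273, 39]; [39, 10]]·[β₁, β₀]ᵀ = [-180, -21]ᵀ.
Eliminating β₀: 10·(row 1) − 39·(row 2) gives 1209·β₁ = 10·(-180) − 39·(-21) = -981, so β₁ = -327/403.
Then β₀ = ((-21) − 39·(-327/403))/10 = 33/31.

β₁ = -0.811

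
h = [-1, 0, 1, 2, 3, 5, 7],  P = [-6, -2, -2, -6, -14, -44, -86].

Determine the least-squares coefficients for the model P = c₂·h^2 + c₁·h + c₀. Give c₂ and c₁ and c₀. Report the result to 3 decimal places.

Normal-equation sums: Σh^2·h^2 = 3125, Σh^2·h = 503, Σh^2 = 89, Σh·h = 89, Σh = 17, Σ1 = 7.
Moment sums: Σh^2·P = -5472, Σh·P = -872, ΣP = -160.
Solving the 3×3 system (Gaussian elimination) gives c₂ = -44368/22449, c₁ = 39292/22449, c₀ = -2116/1069.

c₂ = -1.976, c₁ = 1.750, c₀ = -1.979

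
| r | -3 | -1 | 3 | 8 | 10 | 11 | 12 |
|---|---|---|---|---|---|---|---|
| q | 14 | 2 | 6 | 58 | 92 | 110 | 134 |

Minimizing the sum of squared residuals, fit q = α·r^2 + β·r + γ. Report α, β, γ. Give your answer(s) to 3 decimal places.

α = 1.018, β = -1.128, γ = 0.717

Compute the Gram sums: Σr^2·r^2 = 49636, Σr^2·r = 4570, Σr^2 = 448, Σr·r = 448, Σr = 40, Σ1 = 7.
Right-hand side: Σr^2·q = 45700, Σr·q = 4176, Σq = 416.
Normal equations: [[49636, 4570, 448]; [4570, 448, 40]; [448, 40, 7]]·[α, β, γ]ᵀ = [45700, 4176, 416]ᵀ.
Solving the 3×3 system (Gaussian elimination) gives α = 110856/108889, β = -368386/326667, γ = 234064/326667.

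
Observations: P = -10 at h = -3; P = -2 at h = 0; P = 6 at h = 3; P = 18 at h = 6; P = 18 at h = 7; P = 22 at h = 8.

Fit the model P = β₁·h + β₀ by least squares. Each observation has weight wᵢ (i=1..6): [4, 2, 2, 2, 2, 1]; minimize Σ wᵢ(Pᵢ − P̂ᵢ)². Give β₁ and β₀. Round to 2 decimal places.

β₁ = 2.93, β₀ = -1.54

Entries of AᵀWA: Σwᵢ·h·h = 288, Σwᵢ·h = 28, Σwᵢ·1 = 13.
Moment sums: Σwᵢ·h·P = 800, Σwᵢ·P = 62.
Normal equations: [[288, 28]; [28, 13]]·[β₁, β₀]ᵀ = [800, 62]ᵀ.
det = 288·13 − 28² = 2960.
β₁ = (800·13 − 28·62)/2960 = 1083/370; β₀ = (288·62 − 28·800)/2960 = -284/185.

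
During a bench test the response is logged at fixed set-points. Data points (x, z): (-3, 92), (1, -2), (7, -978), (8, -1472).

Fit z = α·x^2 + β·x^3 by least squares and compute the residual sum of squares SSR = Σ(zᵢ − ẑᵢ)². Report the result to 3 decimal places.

SSR = 0.617

The normal system MᵀM·[α, β]ᵀ = Mᵀz is [[6579, 49333]; [49333, 380523]]·[α, β]ᵀ = [-141304, -1091604]ᵀ.
Determinant 6579·380523 − 49333² = 69715928.
α = ((-141304)·380523 − 49333·(-1091604))/69715928 = 20669535/17428982; β = (6579·(-1091604) − 49333·(-141304))/69715928 = -52678121/17428982.
Residuals: -2434369/8714491, -1424689/8714491, 5121946/8714491, -3556896/8714491; SSR = 5375154/8714491.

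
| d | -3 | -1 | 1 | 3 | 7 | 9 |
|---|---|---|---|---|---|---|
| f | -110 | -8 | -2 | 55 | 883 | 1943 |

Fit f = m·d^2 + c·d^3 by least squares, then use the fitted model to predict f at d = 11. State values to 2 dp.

The normal equations are: 9126·m + 75856·c = 200145;  75856·m + 650550·c = 1723777.
Δ = 9126·650550 − 75856² = 182786564.
m = (200145·650550 − 75856·1723777)/182786564 = -277249181/91393282; c = (9126·1723777 − 75856·200145)/182786564 = 274494891/91393282.
At d = 11: f̂ = (-277249181/91393282)·(121) + (274494891/91393282)·(1331) = 165902774510/45696641.

f̂ = 3630.52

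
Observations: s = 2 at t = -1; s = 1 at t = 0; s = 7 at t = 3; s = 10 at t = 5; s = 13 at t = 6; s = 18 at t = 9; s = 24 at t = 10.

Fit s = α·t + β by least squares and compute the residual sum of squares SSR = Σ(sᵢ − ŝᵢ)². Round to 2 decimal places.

Compute the Gram sums: Σt·t = 252, Σt = 32, Σ1 = 7.
For Xᵀs: Σt·s = 549, Σs = 75.
XᵀX·[α, β]ᵀ = Xᵀs becomes [[252, 32]; [32, 7]]·[α, β]ᵀ = [549, 75]ᵀ.
Eliminating β: 7·(row 1) − 32·(row 2) gives 740·α = 7·549 − 32·75 = 1443, so α = 39/20.
Then β = (75 − 32·(39/20))/7 = 9/5.
Residuals: 43/20, -4/5, -13/20, -31/20, -1/2, -27/20, 27/10; SSR = 349/20.

SSR = 17.45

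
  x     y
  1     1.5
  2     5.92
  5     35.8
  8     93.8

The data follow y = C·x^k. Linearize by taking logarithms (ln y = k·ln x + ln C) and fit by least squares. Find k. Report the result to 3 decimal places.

k = 1.984

Linearized form: ln y = k·ln x + ln C. From the 4 transformed points,
Sums: Σln x = 4.3820, Σ(ln x)² = 7.3948, Σln y = 10.3029, Σln x·ln y = 16.4342.
Normal system: [[7.3948, 4.3820]; [4.3820, 4]]·[k, ln C]ᵀ = [16.4342, 10.3029]ᵀ.
Slope k = (n·Σln x·ln y − Σln x·Σln y)/(n·Σ(ln x)² − (Σln x)²) = (4·16.4342 − 4.3820·10.3029)/10.3771 = 1.98410; ln C = (Σln y − k·Σln x)/n = 0.40214.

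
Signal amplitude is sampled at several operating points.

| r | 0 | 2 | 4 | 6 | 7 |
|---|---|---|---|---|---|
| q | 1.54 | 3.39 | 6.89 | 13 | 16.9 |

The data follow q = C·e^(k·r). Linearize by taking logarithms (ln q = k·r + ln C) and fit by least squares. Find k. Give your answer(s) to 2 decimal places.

Taking logs, ln q = k·r + ln C, so regress ln q on r.
Σr = 19.0000, Σ(r)² = 105.0000, Σln q = 8.9749, Σr·ln q = 45.3428.
Equations: 105.0000·k + 19.0000·ln C = 45.3428;  19.0000·k + 5·ln C = 8.9749.
Δ = 105.0000·5 − (19.0000)² = 164.0000; k = (45.3428·5 − 19.0000·8.9749)/164.0000 = 0.34262, ln C = (105.0000·8.9749 − 19.0000·45.3428)/164.0000 = 0.49302.

k = 0.34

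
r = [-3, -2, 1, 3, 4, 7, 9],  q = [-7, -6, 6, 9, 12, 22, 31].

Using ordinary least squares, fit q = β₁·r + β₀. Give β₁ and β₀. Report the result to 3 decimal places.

β₁ = 3.109, β₀ = 1.131

Entries of XᵀX: Σr·r = 169, Σr = 19, Σ1 = 7.
And Σr·q = 547, Σq = 67.
XᵀX·[β₁, β₀]ᵀ = Xᵀq becomes [[169, 19]; [19, 7]]·[β₁, β₀]ᵀ = [547, 67]ᵀ.
Determinant 169·7 − 19² = 822.
β₁ = (547·7 − 19·67)/822 = 426/137; β₀ = (169·67 − 19·547)/822 = 155/137.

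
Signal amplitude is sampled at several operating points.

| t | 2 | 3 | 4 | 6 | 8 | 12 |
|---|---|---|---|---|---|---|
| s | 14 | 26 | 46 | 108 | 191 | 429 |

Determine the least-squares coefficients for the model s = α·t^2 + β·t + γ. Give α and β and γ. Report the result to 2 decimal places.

Compute the Gram sums: Σt^2·t^2 = 26481, Σt^2·t = 2555, Σt^2 = 273, Σt·t = 273, Σt = 35, Σ1 = 6.
For Xᵀs: Σt^2·s = 78914, Σt·s = 7614, Σs = 814.
Inverting the 3×3 Gram matrix, [α, β, γ]ᵀ = [1903/633, -599/1477, 788/633]ᵀ.

α = 3.01, β = -0.41, γ = 1.24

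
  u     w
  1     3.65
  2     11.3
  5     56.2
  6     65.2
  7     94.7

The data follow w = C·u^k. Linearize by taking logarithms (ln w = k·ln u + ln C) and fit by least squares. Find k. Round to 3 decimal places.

Let Y = ln w. Fitting Y = k·ln u + ln C by least squares:
Over the data: Σln u = 6.0403, Σ(ln u)² = 10.0677, Σln w = 16.4766, Σln u·ln w = 24.5053.
Normal system: [[10.0677, 6.0403]; [6.0403, 5]]·[k, ln C]ᵀ = [24.5053, 16.4766]ᵀ.
Δ = 10.0677·5 − (6.0403)² = 13.8539; k = (24.5053·5 − 6.0403·16.4766)/13.8539 = 1.66045, ln C = (10.0677·16.4766 − 6.0403·24.5053)/13.8539 = 1.28942.

k = 1.660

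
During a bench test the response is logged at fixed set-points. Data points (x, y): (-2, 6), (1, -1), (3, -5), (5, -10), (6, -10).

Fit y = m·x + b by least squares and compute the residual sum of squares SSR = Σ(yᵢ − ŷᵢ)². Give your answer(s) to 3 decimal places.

Forming MᵀM = [[75, 13]; [13, 5]] and Mᵀy = [-138, -20]ᵀ gives MᵀM·[m, b]ᵀ = Mᵀy.
Δ = 75·5 − 13² = 206.
m = ((-138)·5 − 13·(-20))/206 = -215/103; b = (75·(-20) − 13·(-138))/206 = 147/103.
Residuals: 41/103, -35/103, -17/103, -102/103, 113/103; SSR = 256/103.

SSR = 2.485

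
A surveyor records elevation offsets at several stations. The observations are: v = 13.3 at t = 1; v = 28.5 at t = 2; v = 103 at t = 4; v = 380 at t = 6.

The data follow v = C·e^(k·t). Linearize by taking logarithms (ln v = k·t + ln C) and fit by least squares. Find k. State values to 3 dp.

Linearized form: ln v = k·t + ln C. From the 4 transformed points,
Σt = 13.0000, Σ(t)² = 57.0000, Σln v = 16.5126, Σt·ln v = 63.4675.
Normal system: [[57.0000, 13.0000]; [13.0000, 4]]·[k, ln C]ᵀ = [63.4675, 16.5126]ᵀ.
Δ = 57.0000·4 − (13.0000)² = 59.0000; k = (63.4675·4 − 13.0000·16.5126)/59.0000 = 0.66452, ln C = (57.0000·16.5126 − 13.0000·63.4675)/59.0000 = 1.96845.

k = 0.665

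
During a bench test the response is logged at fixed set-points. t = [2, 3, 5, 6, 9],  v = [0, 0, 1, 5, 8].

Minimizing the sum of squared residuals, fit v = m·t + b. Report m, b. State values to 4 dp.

From the data, Σt·t = 155, Σt = 25, Σ1 = 5.
And Σt·v = 107, Σv = 14.
XᵀX·[m, b]ᵀ = Xᵀv becomes [[155, 25]; [25, 5]]·[m, b]ᵀ = [107, 14]ᵀ.
Eliminating b: 5·(row 1) − 25·(row 2) gives 150·m = 5·107 − 25·14 = 185, so m = 37/30.
Then b = (14 − 25·(37/30))/5 = -101/30.

m = 1.2333, b = -3.3667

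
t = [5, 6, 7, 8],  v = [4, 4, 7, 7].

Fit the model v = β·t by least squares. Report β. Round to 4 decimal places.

β = 0.8563

Normal-equation sums: Σt·t = 174.
Moment sums: Σt·v = 149.
MᵀM·[β]ᵀ = Mᵀv becomes [[174]]·[β]ᵀ = [149]ᵀ.
Hence β = 149 / 174 ≈ 0.856322.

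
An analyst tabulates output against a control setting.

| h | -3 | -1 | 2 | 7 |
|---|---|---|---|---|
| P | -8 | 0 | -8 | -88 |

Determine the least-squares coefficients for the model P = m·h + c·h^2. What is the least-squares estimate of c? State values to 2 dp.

c = -1.54

Sums needed: Σh·h = 63, Σh·h^2 = 323, Σh^2·h^2 = 2499.
Right-hand side: Σh·P = -608, Σh^2·P = -4416.
So MᵀM·[m, c]ᵀ = MᵀP: [[63, 323]; [323, 2499]]·[m, c]ᵀ = [-608, -4416]ᵀ.
Eliminating c: 2499·(row 1) − 323·(row 2) gives 53108·m = 2499·(-608) − 323·(-4416) = -93024, so m = -1368/781.
Then c = ((-4416) − 323·(-1368/781))/2499 = -20456/13277.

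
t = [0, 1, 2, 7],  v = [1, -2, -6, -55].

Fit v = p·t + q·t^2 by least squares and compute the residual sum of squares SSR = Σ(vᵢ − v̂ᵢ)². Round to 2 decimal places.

SSR = 1.00

Normal-equation sums: Σt·t = 54, Σt·t^2 = 352, Σt^2·t^2 = 2418.
Right-hand side: Σt·v = -399, Σt^2·v = -2721.
So MᵀM·[p, q]ᵀ = Mᵀv: [[54, 352]; [352, 2418]]·[p, q]ᵀ = [-399, -2721]ᵀ.
det = 54·2418 − 352² = 6668.
p = ((-399)·2418 − 352·(-2721))/6668 = -3495/3334; q = (54·(-2721) − 352·(-399))/6668 = -3243/3334.
Residuals: 1, 35/1667, -21/1667, 1/1667; SSR = 1668/1667.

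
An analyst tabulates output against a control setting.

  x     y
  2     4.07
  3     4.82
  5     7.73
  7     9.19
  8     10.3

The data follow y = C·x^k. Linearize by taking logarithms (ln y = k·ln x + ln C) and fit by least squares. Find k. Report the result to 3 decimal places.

k = 0.693

With ln yᵢ as the transformed response and ln xᵢ as the regressor:
AᵀA = [[12.3883, 7.4265]; [7.4265, 5]], rhs = [15.1581, 9.5718]ᵀ  (here Σln x = 7.4265, Σ(ln x)² = 12.3883, Σln y = 9.5718, Σln x·ln y = 15.1581).
Slope k = (n·Σln x·ln y − Σln x·Σln y)/(n·Σ(ln x)² − (Σln x)²) = (5·15.1581 − 7.4265·9.5718)/6.7880 = 0.69314; ln C = (Σln y − k·Σln x)/n = 0.88482.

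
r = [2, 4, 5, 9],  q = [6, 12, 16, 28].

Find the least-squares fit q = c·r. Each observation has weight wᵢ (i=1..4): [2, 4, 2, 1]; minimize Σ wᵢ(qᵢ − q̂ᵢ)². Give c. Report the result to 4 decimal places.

c = 3.0936

Forming AᵀWA = [[203]] and AᵀWq = [628]ᵀ gives AᵀWA·[c]ᵀ = AᵀWq.
c = 628/203 = 3.0936.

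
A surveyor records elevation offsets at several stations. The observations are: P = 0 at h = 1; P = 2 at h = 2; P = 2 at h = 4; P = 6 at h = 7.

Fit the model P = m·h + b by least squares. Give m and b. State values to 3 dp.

Setting ∂/∂m … = 0 gives: 70·m + 14·b = 54;  14·m + 4·b = 10.
Eliminating b: 4·(row 1) − 14·(row 2) gives 84·m = 4·54 − 14·10 = 76, so m = 19/21.
Then b = (10 − 14·(19/21))/4 = -2/3.

m = 0.905, b = -0.667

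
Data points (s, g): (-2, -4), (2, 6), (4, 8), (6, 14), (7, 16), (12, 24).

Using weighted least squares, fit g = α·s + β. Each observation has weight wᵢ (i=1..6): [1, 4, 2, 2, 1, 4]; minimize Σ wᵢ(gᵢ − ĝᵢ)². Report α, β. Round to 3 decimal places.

From the data, Σwᵢ·s·s = 749, Σwᵢ·s = 81, Σwᵢ·1 = 14.
Moment sums: Σwᵢ·s·g = 1552, Σwᵢ·g = 176.
Normal equations: [[749, 81]; [81, 14]]·[α, β]ᵀ = [1552, 176]ᵀ.
Eliminating β: 14·(row 1) − 81·(row 2) gives 3925·α = 14·1552 − 81·176 = 7472, so α = 7472/3925.
Then β = (176 − 81·(7472/3925))/14 = 6112/3925.

α = 1.904, β = 1.557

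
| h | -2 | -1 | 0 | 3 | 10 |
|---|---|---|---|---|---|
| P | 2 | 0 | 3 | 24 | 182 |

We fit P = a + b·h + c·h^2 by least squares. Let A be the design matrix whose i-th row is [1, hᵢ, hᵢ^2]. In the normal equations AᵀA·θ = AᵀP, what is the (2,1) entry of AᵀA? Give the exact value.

10

Row 2 ↔ basis h, column 1 ↔ basis 1, so (AᵀA)_{2,1} = Σᵢ h = (-2)·(1) + (-1)·(1) + (0)·(1) + (3)·(1) + (10)·(1) = 10.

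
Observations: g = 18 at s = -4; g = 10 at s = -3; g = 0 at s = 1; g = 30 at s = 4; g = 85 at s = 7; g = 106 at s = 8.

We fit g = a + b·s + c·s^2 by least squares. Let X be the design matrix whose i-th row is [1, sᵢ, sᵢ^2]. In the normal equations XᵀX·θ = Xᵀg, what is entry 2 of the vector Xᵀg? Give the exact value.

1461

Entry 2 ↔ basis s, so (Xᵀg)_{2} = Σᵢ (s)·gᵢ = (-4)·(18) + (-3)·(10) + (1)·(0) + (4)·(30) + (7)·(85) + (8)·(106) = 1461.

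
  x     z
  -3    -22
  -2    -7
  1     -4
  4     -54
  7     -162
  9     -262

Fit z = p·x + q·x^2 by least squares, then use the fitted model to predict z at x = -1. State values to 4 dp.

ẑ = -1.2398

Sums needed: Σx·x = 160, Σx·x^2 = 1102, Σx^2·x^2 = 9316.
Right-hand side: Σx·z = -3632, Σx^2·z = -30254.
det = 160·9316 − 1102² = 276156.
p = ((-3632)·9316 − 1102·(-30254))/276156 = -41317/23013; q = (160·(-30254) − 1102·(-3632))/276156 = -69848/23013.
At x = -1: ẑ = (-41317/23013)·(-1) + (-69848/23013)·(1) = -28531/23013.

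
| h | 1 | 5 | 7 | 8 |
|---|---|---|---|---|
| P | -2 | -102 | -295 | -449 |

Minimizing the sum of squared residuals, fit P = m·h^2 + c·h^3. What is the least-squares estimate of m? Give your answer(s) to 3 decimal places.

m = 0.824

With design matrix X, XᵀX = [[7123, 52701]; [52701, 395419]] and XᵀP = [-45743, -343825]ᵀ.
Δ = 7123·395419 − 52701² = 39174136.
m = ((-45743)·395419 − 52701·(-343825))/39174136 = 4033751/4896767; c = (7123·(-343825) − 52701·(-45743))/39174136 = -4795454/4896767.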